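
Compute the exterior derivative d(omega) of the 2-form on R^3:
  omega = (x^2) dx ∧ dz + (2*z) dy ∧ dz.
d(omega) = 0

For a 2-form omega = sum_{i<j} g_{ij} dx_i ∧ dx_j, the exterior derivative is
  d(omega) = sum_{i<j} d(g_{ij}) ∧ dx_i ∧ dx_j = sum_{i<j, k} (∂g_{ij}/∂x_k) dx_k ∧ dx_i ∧ dx_j.
Expand each term, using dx_k ∧ dx_i ∧ dx_j = sgn(permutation) dx_{(a)} ∧ dx_{(b)} ∧ dx_{(c)} with (a < b < c) sorted:

Collecting like 3-forms: d(omega) = 0.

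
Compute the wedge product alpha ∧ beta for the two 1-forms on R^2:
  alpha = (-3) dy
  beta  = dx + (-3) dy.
alpha ∧ beta = (3) dx ∧ dy

Distribute the wedge, using dx_i ∧ dx_j = -dx_j ∧ dx_i and dx_i ∧ dx_i = 0. For each pair (i, j) with i < j, the coefficient of dx_i ∧ dx_j in alpha ∧ beta is (alpha_i * beta_j - alpha_j * beta_i). Collecting: alpha ∧ beta = (3) dx ∧ dy.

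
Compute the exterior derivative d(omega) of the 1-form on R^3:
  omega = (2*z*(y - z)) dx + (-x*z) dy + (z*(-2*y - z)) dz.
d(omega) = (-3*z) dx ∧ dy + (-2*y + 4*z) dx ∧ dz + (x - 2*z) dy ∧ dz

For a 1-form omega = sum_i f_i dx_i, the exterior derivative is
  d(omega) = sum_{i < j} (∂f_j/∂x_i - ∂f_i/∂x_j) dx_i ∧ dx_j.
  coefficient of dx ∧ dy: ∂f_2/∂x - ∂f_1/∂y = ∂(-x*z)/∂x - ∂(2*z*(y - z))/∂y = -3*z
  coefficient of dx ∧ dz: ∂f_3/∂x - ∂f_1/∂z = ∂(z*(-2*y - z))/∂x - ∂(2*z*(y - z))/∂z = -2*y + 4*z
  coefficient of dy ∧ dz: ∂f_3/∂y - ∂f_2/∂z = ∂(z*(-2*y - z))/∂y - ∂(-x*z)/∂z = x - 2*z
Assembling: d(omega) = (-3*z) dx ∧ dy + (-2*y + 4*z) dx ∧ dz + (x - 2*z) dy ∧ dz.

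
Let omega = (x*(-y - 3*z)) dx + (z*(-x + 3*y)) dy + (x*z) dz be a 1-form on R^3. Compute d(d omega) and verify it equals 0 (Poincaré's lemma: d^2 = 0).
d(d omega) = 0

Step 1: d omega = sum_{i<j} (∂f_j/∂x_i - ∂f_i/∂x_j) dx_i ∧ dx_j:
  coeff of dx ∧ dy: x - z
  coeff of dx ∧ dz: 3*x + z
  coeff of dy ∧ dz: x - 3*y
Step 2: Apply d again to each 2-form coefficient. The only possible 3-form in R^3 is dx ∧ dy ∧ dz, with coefficient
  ∂(coeff of dy∧dz)/∂x - ∂(coeff of dx∧dz)/∂y + ∂(coeff of dx∧dy)/∂z
  = ∂/∂x (x - 3*y) - ∂/∂y (3*x + z) + ∂/∂z (x - z).
Each of these terms simplifies to sums of mixed partials that cancel in pairs. The result is 0 (by equality of mixed partials for smooth functions — Schwarz / Clairaut).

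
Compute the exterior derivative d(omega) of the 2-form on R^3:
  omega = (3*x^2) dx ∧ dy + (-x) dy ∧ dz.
d(omega) = (-1) dx ∧ dy ∧ dz

For a 2-form omega = sum_{i<j} g_{ij} dx_i ∧ dx_j, the exterior derivative is
  d(omega) = sum_{i<j} d(g_{ij}) ∧ dx_i ∧ dx_j = sum_{i<j, k} (∂g_{ij}/∂x_k) dx_k ∧ dx_i ∧ dx_j.
Expand each term, using dx_k ∧ dx_i ∧ dx_j = sgn(permutation) dx_{(a)} ∧ dx_{(b)} ∧ dx_{(c)} with (a < b < c) sorted:
  d(-x) includes (∂/∂x)(-x) dx = (-1) dx, which multiplied by dy ∧ dz gives (-1) dx ∧ dy ∧ dz
Collecting like 3-forms: d(omega) = (-1) dx ∧ dy ∧ dz.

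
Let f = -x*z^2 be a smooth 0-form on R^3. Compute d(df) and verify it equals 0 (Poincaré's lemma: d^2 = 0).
d(df) = 0

Step 1: df = sum_i (∂f/∂x_i) dx_i = (-z^2) dx + (0) dy + (-2*x*z) dz.
Step 2: Apply d again. Using the 1-form formula, the coefficient of dx ∧ dy in d(df) is ∂^2 f/∂x ∂y - ∂^2 f/∂y ∂x = (0) - (0) = 0 (equality of mixed partials for smooth f).
Similarly for dx ∧ dz and dy ∧ dz — all coefficients vanish. So d(df) = 0.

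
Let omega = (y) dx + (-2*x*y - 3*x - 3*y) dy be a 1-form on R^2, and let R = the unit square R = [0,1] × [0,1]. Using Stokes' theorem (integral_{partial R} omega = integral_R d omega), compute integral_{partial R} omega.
integral_(partial R) omega = -5

Stokes: integral_partial_R omega = integral_R d omega with d omega = (∂Q/∂x - ∂P/∂y) dx ∧ dy.
  ∂Q/∂x = -2*y - 3
  ∂P/∂y = 1
  integrand = ∂Q/∂x - ∂P/∂y = -2*y - 4.
Integrating over R: integral_0^1 integral_0^1 (-2*y - 4) dx dy = -5.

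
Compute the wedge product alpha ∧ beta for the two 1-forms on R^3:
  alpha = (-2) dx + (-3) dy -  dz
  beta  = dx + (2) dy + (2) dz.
alpha ∧ beta = (-1) dx ∧ dy + (-3) dx ∧ dz + (-4) dy ∧ dz

Distribute the wedge, using dx_i ∧ dx_j = -dx_j ∧ dx_i and dx_i ∧ dx_i = 0. For each pair (i, j) with i < j, the coefficient of dx_i ∧ dx_j in alpha ∧ beta is (alpha_i * beta_j - alpha_j * beta_i). Collecting: alpha ∧ beta = (-1) dx ∧ dy + (-3) dx ∧ dz + (-4) dy ∧ dz.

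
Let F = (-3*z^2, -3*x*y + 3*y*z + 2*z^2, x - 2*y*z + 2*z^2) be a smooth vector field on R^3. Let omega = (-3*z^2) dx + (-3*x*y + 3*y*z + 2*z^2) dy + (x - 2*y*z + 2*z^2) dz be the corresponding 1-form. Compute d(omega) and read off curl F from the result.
d(omega) = (-3*y - 6*z) dy ∧ dz + (-6*z - 1) dz ∧ dx + (-3*y) dx ∧ dy; curl F = (-3*y - 6*z, -6*z - 1, -3*y)

d omega = sum_{i<j} (∂f_j/∂x_i - ∂f_i/∂x_j) dx_i ∧ dx_j. Under the identification (dy ∧ dz, dz ∧ dx, dx ∧ dy) ↔ (e_x, e_y, e_z), the coefficients are exactly the components of curl F. Compute:
  ∂R/∂y - ∂Q/∂z = (-2*z) - (3*y + 4*z) = -3*y - 6*z
  ∂P/∂z - ∂R/∂x = (-6*z) - (1) = -6*z - 1
  ∂Q/∂x - ∂P/∂y = (-3*y) - (0) = -3*y.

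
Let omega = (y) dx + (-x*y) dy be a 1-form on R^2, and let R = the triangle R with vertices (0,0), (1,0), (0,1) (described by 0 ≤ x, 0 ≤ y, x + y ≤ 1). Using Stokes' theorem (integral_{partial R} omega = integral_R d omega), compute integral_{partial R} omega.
integral_(partial R) omega = -2/3

Stokes: integral_partial_R omega = integral_R d omega with d omega = (∂Q/∂x - ∂P/∂y) dx ∧ dy.
  ∂Q/∂x = -y
  ∂P/∂y = 1
  integrand = ∂Q/∂x - ∂P/∂y = -y - 1.
Integrating over R: integral_0^1 integral_0^{1-x} (-y - 1) dy dx = -2/3.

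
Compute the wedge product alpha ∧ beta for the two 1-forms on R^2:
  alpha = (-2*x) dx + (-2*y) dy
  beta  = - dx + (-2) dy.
alpha ∧ beta = (4*x - 2*y) dx ∧ dy

Distribute the wedge, using dx_i ∧ dx_j = -dx_j ∧ dx_i and dx_i ∧ dx_i = 0. For each pair (i, j) with i < j, the coefficient of dx_i ∧ dx_j in alpha ∧ beta is (alpha_i * beta_j - alpha_j * beta_i). Collecting: alpha ∧ beta = (4*x - 2*y) dx ∧ dy.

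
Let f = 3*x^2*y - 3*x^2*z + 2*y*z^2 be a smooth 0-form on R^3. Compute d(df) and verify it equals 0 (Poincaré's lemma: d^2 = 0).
d(df) = 0

Step 1: df = sum_i (∂f/∂x_i) dx_i = (6*x*(y - z)) dx + (3*x^2 + 2*z^2) dy + (-3*x^2 + 4*y*z) dz.
Step 2: Apply d again. Using the 1-form formula, the coefficient of dx ∧ dy in d(df) is ∂^2 f/∂x ∂y - ∂^2 f/∂y ∂x = (6*x) - (6*x) = 0 (equality of mixed partials for smooth f).
Similarly for dx ∧ dz and dy ∧ dz — all coefficients vanish. So d(df) = 0.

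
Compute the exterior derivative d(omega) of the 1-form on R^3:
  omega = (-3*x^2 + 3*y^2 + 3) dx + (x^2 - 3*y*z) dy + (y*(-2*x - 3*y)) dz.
d(omega) = (2*x - 6*y) dx ∧ dy + (-2*y) dx ∧ dz + (-2*x - 3*y) dy ∧ dz

For a 1-form omega = sum_i f_i dx_i, the exterior derivative is
  d(omega) = sum_{i < j} (∂f_j/∂x_i - ∂f_i/∂x_j) dx_i ∧ dx_j.
  coefficient of dx ∧ dy: ∂f_2/∂x - ∂f_1/∂y = ∂(x^2 - 3*y*z)/∂x - ∂(-3*x^2 + 3*y^2 + 3)/∂y = 2*x - 6*y
  coefficient of dx ∧ dz: ∂f_3/∂x - ∂f_1/∂z = ∂(y*(-2*x - 3*y))/∂x - ∂(-3*x^2 + 3*y^2 + 3)/∂z = -2*y
  coefficient of dy ∧ dz: ∂f_3/∂y - ∂f_2/∂z = ∂(y*(-2*x - 3*y))/∂y - ∂(x^2 - 3*y*z)/∂z = -2*x - 3*y
Assembling: d(omega) = (2*x - 6*y) dx ∧ dy + (-2*y) dx ∧ dz + (-2*x - 3*y) dy ∧ dz.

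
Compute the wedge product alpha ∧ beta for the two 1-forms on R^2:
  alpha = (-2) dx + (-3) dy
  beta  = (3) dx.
alpha ∧ beta = (9) dx ∧ dy

Distribute the wedge, using dx_i ∧ dx_j = -dx_j ∧ dx_i and dx_i ∧ dx_i = 0. For each pair (i, j) with i < j, the coefficient of dx_i ∧ dx_j in alpha ∧ beta is (alpha_i * beta_j - alpha_j * beta_i). Collecting: alpha ∧ beta = (9) dx ∧ dy.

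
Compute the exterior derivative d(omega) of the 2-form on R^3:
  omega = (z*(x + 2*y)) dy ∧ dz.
d(omega) = (z) dx ∧ dy ∧ dz

For a 2-form omega = sum_{i<j} g_{ij} dx_i ∧ dx_j, the exterior derivative is
  d(omega) = sum_{i<j} d(g_{ij}) ∧ dx_i ∧ dx_j = sum_{i<j, k} (∂g_{ij}/∂x_k) dx_k ∧ dx_i ∧ dx_j.
Expand each term, using dx_k ∧ dx_i ∧ dx_j = sgn(permutation) dx_{(a)} ∧ dx_{(b)} ∧ dx_{(c)} with (a < b < c) sorted:
  d(z*(x + 2*y)) includes (∂/∂x)(z*(x + 2*y)) dx = (z) dx, which multiplied by dy ∧ dz gives (z) dx ∧ dy ∧ dz
Collecting like 3-forms: d(omega) = (z) dx ∧ dy ∧ dz.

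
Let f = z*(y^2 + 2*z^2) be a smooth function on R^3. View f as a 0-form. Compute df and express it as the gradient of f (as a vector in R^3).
df = (0) dx + (2*y*z) dy + (y^2 + 6*z^2) dz; grad f = (0, 2*y*z, y^2 + 6*z^2)

For a 0-form f, d f = (∂f/∂x) dx + (∂f/∂y) dy + (∂f/∂z) dz. The components of the vector representation are exactly the entries of grad f in Cartesian coordinates:
  ∂f/∂x = 0
  ∂f/∂y = 2*y*z
  ∂f/∂z = y^2 + 6*z^2.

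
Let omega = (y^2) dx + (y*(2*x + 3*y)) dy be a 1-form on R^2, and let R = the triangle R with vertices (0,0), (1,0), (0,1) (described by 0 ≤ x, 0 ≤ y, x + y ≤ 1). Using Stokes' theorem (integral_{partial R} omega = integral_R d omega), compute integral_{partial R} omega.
integral_(partial R) omega = 0

Stokes: integral_partial_R omega = integral_R d omega with d omega = (∂Q/∂x - ∂P/∂y) dx ∧ dy.
  ∂Q/∂x = 2*y
  ∂P/∂y = 2*y
  integrand = ∂Q/∂x - ∂P/∂y = 0.
Integrating over R: integral_0^1 integral_0^{1-x} (0) dy dx = 0.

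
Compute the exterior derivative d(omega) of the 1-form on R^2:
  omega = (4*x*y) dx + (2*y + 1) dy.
d(omega) = (-4*x) dx ∧ dy

For a 1-form omega = sum_i f_i dx_i, the exterior derivative is
  d(omega) = sum_{i < j} (∂f_j/∂x_i - ∂f_i/∂x_j) dx_i ∧ dx_j.
  coefficient of dx ∧ dy: ∂f_2/∂x - ∂f_1/∂y = ∂(2*y + 1)/∂x - ∂(4*x*y)/∂y = -4*x
Assembling: d(omega) = (-4*x) dx ∧ dy.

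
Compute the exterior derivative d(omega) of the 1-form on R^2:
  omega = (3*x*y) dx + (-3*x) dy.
d(omega) = (-3*x - 3) dx ∧ dy

For a 1-form omega = sum_i f_i dx_i, the exterior derivative is
  d(omega) = sum_{i < j} (∂f_j/∂x_i - ∂f_i/∂x_j) dx_i ∧ dx_j.
  coefficient of dx ∧ dy: ∂f_2/∂x - ∂f_1/∂y = ∂(-3*x)/∂x - ∂(3*x*y)/∂y = -3*x - 3
Assembling: d(omega) = (-3*x - 3) dx ∧ dy.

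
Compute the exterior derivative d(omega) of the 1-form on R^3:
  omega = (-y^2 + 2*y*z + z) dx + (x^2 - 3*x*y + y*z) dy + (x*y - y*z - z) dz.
d(omega) = (2*x - y - 2*z) dx ∧ dy + (-y - 1) dx ∧ dz + (x - y - z) dy ∧ dz

For a 1-form omega = sum_i f_i dx_i, the exterior derivative is
  d(omega) = sum_{i < j} (∂f_j/∂x_i - ∂f_i/∂x_j) dx_i ∧ dx_j.
  coefficient of dx ∧ dy: ∂f_2/∂x - ∂f_1/∂y = ∂(x^2 - 3*x*y + y*z)/∂x - ∂(-y^2 + 2*y*z + z)/∂y = 2*x - y - 2*z
  coefficient of dx ∧ dz: ∂f_3/∂x - ∂f_1/∂z = ∂(x*y - y*z - z)/∂x - ∂(-y^2 + 2*y*z + z)/∂z = -y - 1
  coefficient of dy ∧ dz: ∂f_3/∂y - ∂f_2/∂z = ∂(x*y - y*z - z)/∂y - ∂(x^2 - 3*x*y + y*z)/∂z = x - y - z
Assembling: d(omega) = (2*x - y - 2*z) dx ∧ dy + (-y - 1) dx ∧ dz + (x - y - z) dy ∧ dz.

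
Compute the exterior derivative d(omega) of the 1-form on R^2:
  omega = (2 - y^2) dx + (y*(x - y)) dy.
d(omega) = (3*y) dx ∧ dy

For a 1-form omega = sum_i f_i dx_i, the exterior derivative is
  d(omega) = sum_{i < j} (∂f_j/∂x_i - ∂f_i/∂x_j) dx_i ∧ dx_j.
  coefficient of dx ∧ dy: ∂f_2/∂x - ∂f_1/∂y = ∂(y*(x - y))/∂x - ∂(2 - y^2)/∂y = 3*y
Assembling: d(omega) = (3*y) dx ∧ dy.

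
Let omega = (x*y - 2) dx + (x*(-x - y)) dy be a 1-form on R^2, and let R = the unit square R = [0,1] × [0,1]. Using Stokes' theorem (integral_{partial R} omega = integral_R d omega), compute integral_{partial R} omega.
integral_(partial R) omega = -2

Stokes: integral_partial_R omega = integral_R d omega with d omega = (∂Q/∂x - ∂P/∂y) dx ∧ dy.
  ∂Q/∂x = -2*x - y
  ∂P/∂y = x
  integrand = ∂Q/∂x - ∂P/∂y = -3*x - y.
Integrating over R: integral_0^1 integral_0^1 (-3*x - y) dx dy = -2.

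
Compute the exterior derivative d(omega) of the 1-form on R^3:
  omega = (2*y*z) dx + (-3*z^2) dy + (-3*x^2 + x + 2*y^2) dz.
d(omega) = (-2*z) dx ∧ dy + (-6*x - 2*y + 1) dx ∧ dz + (4*y + 6*z) dy ∧ dz

For a 1-form omega = sum_i f_i dx_i, the exterior derivative is
  d(omega) = sum_{i < j} (∂f_j/∂x_i - ∂f_i/∂x_j) dx_i ∧ dx_j.
  coefficient of dx ∧ dy: ∂f_2/∂x - ∂f_1/∂y = ∂(-3*z^2)/∂x - ∂(2*y*z)/∂y = -2*z
  coefficient of dx ∧ dz: ∂f_3/∂x - ∂f_1/∂z = ∂(-3*x^2 + x + 2*y^2)/∂x - ∂(2*y*z)/∂z = -6*x - 2*y + 1
  coefficient of dy ∧ dz: ∂f_3/∂y - ∂f_2/∂z = ∂(-3*x^2 + x + 2*y^2)/∂y - ∂(-3*z^2)/∂z = 4*y + 6*z
Assembling: d(omega) = (-2*z) dx ∧ dy + (-6*x - 2*y + 1) dx ∧ dz + (4*y + 6*z) dy ∧ dz.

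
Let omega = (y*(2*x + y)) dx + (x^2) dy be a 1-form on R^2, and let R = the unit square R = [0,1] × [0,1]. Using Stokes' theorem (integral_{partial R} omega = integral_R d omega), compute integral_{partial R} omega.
integral_(partial R) omega = -1

Stokes: integral_partial_R omega = integral_R d omega with d omega = (∂Q/∂x - ∂P/∂y) dx ∧ dy.
  ∂Q/∂x = 2*x
  ∂P/∂y = 2*x + 2*y
  integrand = ∂Q/∂x - ∂P/∂y = -2*y.
Integrating over R: integral_0^1 integral_0^1 (-2*y) dx dy = -1.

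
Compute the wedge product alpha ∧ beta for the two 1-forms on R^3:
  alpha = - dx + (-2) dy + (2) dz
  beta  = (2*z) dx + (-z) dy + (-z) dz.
alpha ∧ beta = (5*z) dx ∧ dy + (-3*z) dx ∧ dz + (4*z) dy ∧ dz

Distribute the wedge, using dx_i ∧ dx_j = -dx_j ∧ dx_i and dx_i ∧ dx_i = 0. For each pair (i, j) with i < j, the coefficient of dx_i ∧ dx_j in alpha ∧ beta is (alpha_i * beta_j - alpha_j * beta_i). Collecting: alpha ∧ beta = (5*z) dx ∧ dy + (-3*z) dx ∧ dz + (4*z) dy ∧ dz.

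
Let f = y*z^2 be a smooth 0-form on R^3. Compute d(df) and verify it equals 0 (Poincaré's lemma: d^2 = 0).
d(df) = 0

Step 1: df = sum_i (∂f/∂x_i) dx_i = (0) dx + (z^2) dy + (2*y*z) dz.
Step 2: Apply d again. Using the 1-form formula, the coefficient of dx ∧ dy in d(df) is ∂^2 f/∂x ∂y - ∂^2 f/∂y ∂x = (0) - (0) = 0 (equality of mixed partials for smooth f).
Similarly for dx ∧ dz and dy ∧ dz — all coefficients vanish. So d(df) = 0.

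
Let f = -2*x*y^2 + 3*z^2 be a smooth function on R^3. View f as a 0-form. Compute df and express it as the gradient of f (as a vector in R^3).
df = (-2*y^2) dx + (-4*x*y) dy + (6*z) dz; grad f = (-2*y^2, -4*x*y, 6*z)

For a 0-form f, d f = (∂f/∂x) dx + (∂f/∂y) dy + (∂f/∂z) dz. The components of the vector representation are exactly the entries of grad f in Cartesian coordinates:
  ∂f/∂x = -2*y^2
  ∂f/∂y = -4*x*y
  ∂f/∂z = 6*z.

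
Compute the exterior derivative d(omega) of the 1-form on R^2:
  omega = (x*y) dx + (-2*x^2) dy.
d(omega) = (-5*x) dx ∧ dy

For a 1-form omega = sum_i f_i dx_i, the exterior derivative is
  d(omega) = sum_{i < j} (∂f_j/∂x_i - ∂f_i/∂x_j) dx_i ∧ dx_j.
  coefficient of dx ∧ dy: ∂f_2/∂x - ∂f_1/∂y = ∂(-2*x^2)/∂x - ∂(x*y)/∂y = -5*x
Assembling: d(omega) = (-5*x) dx ∧ dy.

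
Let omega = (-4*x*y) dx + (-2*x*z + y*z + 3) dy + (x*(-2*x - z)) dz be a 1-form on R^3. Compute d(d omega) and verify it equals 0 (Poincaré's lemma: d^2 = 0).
d(d omega) = 0

Step 1: d omega = sum_{i<j} (∂f_j/∂x_i - ∂f_i/∂x_j) dx_i ∧ dx_j:
  coeff of dx ∧ dy: 4*x - 2*z
  coeff of dx ∧ dz: -4*x - z
  coeff of dy ∧ dz: 2*x - y
Step 2: Apply d again to each 2-form coefficient. The only possible 3-form in R^3 is dx ∧ dy ∧ dz, with coefficient
  ∂(coeff of dy∧dz)/∂x - ∂(coeff of dx∧dz)/∂y + ∂(coeff of dx∧dy)/∂z
  = ∂/∂x (2*x - y) - ∂/∂y (-4*x - z) + ∂/∂z (4*x - 2*z).
Each of these terms simplifies to sums of mixed partials that cancel in pairs. The result is 0 (by equality of mixed partials for smooth functions — Schwarz / Clairaut).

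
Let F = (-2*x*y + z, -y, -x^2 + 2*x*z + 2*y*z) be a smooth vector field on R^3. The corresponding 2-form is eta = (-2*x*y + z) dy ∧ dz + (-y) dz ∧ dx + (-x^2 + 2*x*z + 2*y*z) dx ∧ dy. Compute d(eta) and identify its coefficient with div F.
d(eta) = (2*x - 1) dx ∧ dy ∧ dz; div F = 2*x - 1

For a 2-form in R^3 of the form above, applying d gives a 3-form with coefficient ∂P/∂x + ∂Q/∂y + ∂R/∂z:
  ∂P/∂x = -2*y
  ∂Q/∂y = -1
  ∂R/∂z = 2*x + 2*y
Sum = 2*x - 1, which is exactly div F.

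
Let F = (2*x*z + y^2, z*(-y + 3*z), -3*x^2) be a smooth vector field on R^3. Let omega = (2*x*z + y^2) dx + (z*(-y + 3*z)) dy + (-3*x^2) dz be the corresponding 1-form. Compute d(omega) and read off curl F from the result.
d(omega) = (y - 6*z) dy ∧ dz + (8*x) dz ∧ dx + (-2*y) dx ∧ dy; curl F = (y - 6*z, 8*x, -2*y)

d omega = sum_{i<j} (∂f_j/∂x_i - ∂f_i/∂x_j) dx_i ∧ dx_j. Under the identification (dy ∧ dz, dz ∧ dx, dx ∧ dy) ↔ (e_x, e_y, e_z), the coefficients are exactly the components of curl F. Compute:
  ∂R/∂y - ∂Q/∂z = (0) - (-y + 6*z) = y - 6*z
  ∂P/∂z - ∂R/∂x = (2*x) - (-6*x) = 8*x
  ∂Q/∂x - ∂P/∂y = (0) - (2*y) = -2*y.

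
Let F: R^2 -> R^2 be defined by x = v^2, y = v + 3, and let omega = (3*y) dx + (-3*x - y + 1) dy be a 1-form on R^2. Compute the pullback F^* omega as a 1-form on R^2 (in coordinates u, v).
F^* omega = (3*v^2 + 17*v - 2) dv

Using F^*(f dg) = (f ∘ F) d(g ∘ F), substitute each coordinate x_i by F_i(u, v) in f_i, and replace dx_i by d F_i = (∂F_i/∂u) du + (∂F_i/∂v) dv.
  For the x component: f_1(F) = 3*v + 9; d F_1 = (0) du + (2*v) dv
  For the y component: f_2(F) = -3*v^2 - v - 2; d F_2 = (0) du + (1) dv
Combining and collecting du, dv coefficients:
  coeff of du: 0
  coeff of dv: 3*v^2 + 17*v - 2
F^* omega = (3*v^2 + 17*v - 2) dv.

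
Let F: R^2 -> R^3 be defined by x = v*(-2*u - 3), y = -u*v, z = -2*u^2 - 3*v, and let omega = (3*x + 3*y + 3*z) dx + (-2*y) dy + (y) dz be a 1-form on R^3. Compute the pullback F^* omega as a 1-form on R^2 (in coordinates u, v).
F^* omega = (4*v*(4*u^2 + 4*u*v + 9*v)) du + (12*u^3 + 16*u^2*v + 18*u^2 + 66*u*v + 54*v) dv

Using F^*(f dg) = (f ∘ F) d(g ∘ F), substitute each coordinate x_i by F_i(u, v) in f_i, and replace dx_i by d F_i = (∂F_i/∂u) du + (∂F_i/∂v) dv.
  For the x component: f_1(F) = -6*u^2 - 9*u*v - 18*v; d F_1 = (-2*v) du + (-2*u - 3) dv
  For the y component: f_2(F) = 2*u*v; d F_2 = (-v) du + (-u) dv
  For the z component: f_3(F) = -u*v; d F_3 = (-4*u) du + (-3) dv
Combining and collecting du, dv coefficients:
  coeff of du: 4*v*(4*u^2 + 4*u*v + 9*v)
  coeff of dv: 12*u^3 + 16*u^2*v + 18*u^2 + 66*u*v + 54*v
F^* omega = (4*v*(4*u^2 + 4*u*v + 9*v)) du + (12*u^3 + 16*u^2*v + 18*u^2 + 66*u*v + 54*v) dv.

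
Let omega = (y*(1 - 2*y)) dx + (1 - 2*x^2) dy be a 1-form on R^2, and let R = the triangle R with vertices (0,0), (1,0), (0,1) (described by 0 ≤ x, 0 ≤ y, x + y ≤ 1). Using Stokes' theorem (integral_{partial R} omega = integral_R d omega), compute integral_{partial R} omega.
integral_(partial R) omega = -1/2

Stokes: integral_partial_R omega = integral_R d omega with d omega = (∂Q/∂x - ∂P/∂y) dx ∧ dy.
  ∂Q/∂x = -4*x
  ∂P/∂y = 1 - 4*y
  integrand = ∂Q/∂x - ∂P/∂y = -4*x + 4*y - 1.
Integrating over R: integral_0^1 integral_0^{1-x} (-4*x + 4*y - 1) dy dx = -1/2.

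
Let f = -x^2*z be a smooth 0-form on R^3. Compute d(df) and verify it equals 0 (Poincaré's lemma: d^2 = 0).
d(df) = 0

Step 1: df = sum_i (∂f/∂x_i) dx_i = (-2*x*z) dx + (0) dy + (-x^2) dz.
Step 2: Apply d again. Using the 1-form formula, the coefficient of dx ∧ dy in d(df) is ∂^2 f/∂x ∂y - ∂^2 f/∂y ∂x = (0) - (0) = 0 (equality of mixed partials for smooth f).
Similarly for dx ∧ dz and dy ∧ dz — all coefficients vanish. So d(df) = 0.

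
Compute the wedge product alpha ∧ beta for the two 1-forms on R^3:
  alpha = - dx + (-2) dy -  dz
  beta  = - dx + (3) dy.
alpha ∧ beta = (-5) dx ∧ dy + (-1) dx ∧ dz + (3) dy ∧ dz

Distribute the wedge, using dx_i ∧ dx_j = -dx_j ∧ dx_i and dx_i ∧ dx_i = 0. For each pair (i, j) with i < j, the coefficient of dx_i ∧ dx_j in alpha ∧ beta is (alpha_i * beta_j - alpha_j * beta_i). Collecting: alpha ∧ beta = (-5) dx ∧ dy + (-1) dx ∧ dz + (3) dy ∧ dz.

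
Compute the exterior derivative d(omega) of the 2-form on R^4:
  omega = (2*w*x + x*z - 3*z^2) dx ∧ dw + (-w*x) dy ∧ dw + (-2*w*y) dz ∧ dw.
d(omega) = (-x + 6*z) dx ∧ dz ∧ dw + (-w) dx ∧ dy ∧ dw + (-2*w) dy ∧ dz ∧ dw

For a 2-form omega = sum_{i<j} g_{ij} dx_i ∧ dx_j, the exterior derivative is
  d(omega) = sum_{i<j} d(g_{ij}) ∧ dx_i ∧ dx_j = sum_{i<j, k} (∂g_{ij}/∂x_k) dx_k ∧ dx_i ∧ dx_j.
Expand each term, using dx_k ∧ dx_i ∧ dx_j = sgn(permutation) dx_{(a)} ∧ dx_{(b)} ∧ dx_{(c)} with (a < b < c) sorted:
  d(2*w*x + x*z - 3*z^2) includes (∂/∂z)(2*w*x + x*z - 3*z^2) dz = (x - 6*z) dz, which multiplied by dx ∧ dw gives (-x + 6*z) dx ∧ dz ∧ dw
  d(-w*x) includes (∂/∂x)(-w*x) dx = (-w) dx, which multiplied by dy ∧ dw gives (-w) dx ∧ dy ∧ dw
  d(-2*w*y) includes (∂/∂y)(-2*w*y) dy = (-2*w) dy, which multiplied by dz ∧ dw gives (-2*w) dy ∧ dz ∧ dw
Collecting like 3-forms: d(omega) = (-x + 6*z) dx ∧ dz ∧ dw + (-w) dx ∧ dy ∧ dw + (-2*w) dy ∧ dz ∧ dw.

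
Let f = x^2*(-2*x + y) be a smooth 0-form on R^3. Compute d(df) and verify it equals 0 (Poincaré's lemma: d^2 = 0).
d(df) = 0

Step 1: df = sum_i (∂f/∂x_i) dx_i = (2*x*(-3*x + y)) dx + (x^2) dy + (0) dz.
Step 2: Apply d again. Using the 1-form formula, the coefficient of dx ∧ dy in d(df) is ∂^2 f/∂x ∂y - ∂^2 f/∂y ∂x = (2*x) - (2*x) = 0 (equality of mixed partials for smooth f).
Similarly for dx ∧ dz and dy ∧ dz — all coefficients vanish. So d(df) = 0.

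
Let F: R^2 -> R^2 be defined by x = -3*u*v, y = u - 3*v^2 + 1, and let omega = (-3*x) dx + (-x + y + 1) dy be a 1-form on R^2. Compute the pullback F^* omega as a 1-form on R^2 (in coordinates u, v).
F^* omega = (-27*u*v^2 + 3*u*v + u - 3*v^2 + 2) du + (3*v*(-9*u^2 - 6*u*v - 2*u + 6*v^2 - 4)) dv

Using F^*(f dg) = (f ∘ F) d(g ∘ F), substitute each coordinate x_i by F_i(u, v) in f_i, and replace dx_i by d F_i = (∂F_i/∂u) du + (∂F_i/∂v) dv.
  For the x component: f_1(F) = 9*u*v; d F_1 = (-3*v) du + (-3*u) dv
  For the y component: f_2(F) = 3*u*v + u - 3*v^2 + 2; d F_2 = (1) du + (-6*v) dv
Combining and collecting du, dv coefficients:
  coeff of du: -27*u*v^2 + 3*u*v + u - 3*v^2 + 2
  coeff of dv: 3*v*(-9*u^2 - 6*u*v - 2*u + 6*v^2 - 4)
F^* omega = (-27*u*v^2 + 3*u*v + u - 3*v^2 + 2) du + (3*v*(-9*u^2 - 6*u*v - 2*u + 6*v^2 - 4)) dv.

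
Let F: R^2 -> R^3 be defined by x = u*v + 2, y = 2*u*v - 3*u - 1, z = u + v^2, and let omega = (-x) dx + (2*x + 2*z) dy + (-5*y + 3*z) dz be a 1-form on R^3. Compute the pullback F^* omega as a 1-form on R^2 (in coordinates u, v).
F^* omega = (3*u*v^2 - 12*u*v + 12*u + 4*v^3 - 3*v^2 + 6*v - 7) du + (3*u^2*v + 4*u^2 - 16*u*v^2 + 36*u*v + 6*u + 6*v^3 + 10*v) dv

Using F^*(f dg) = (f ∘ F) d(g ∘ F), substitute each coordinate x_i by F_i(u, v) in f_i, and replace dx_i by d F_i = (∂F_i/∂u) du + (∂F_i/∂v) dv.
  For the x component: f_1(F) = -u*v - 2; d F_1 = (v) du + (u) dv
  For the y component: f_2(F) = 2*u*v + 2*u + 2*v^2 + 4; d F_2 = (2*v - 3) du + (2*u) dv
  For the z component: f_3(F) = -10*u*v + 18*u + 3*v^2 + 5; d F_3 = (1) du + (2*v) dv
Combining and collecting du, dv coefficients:
  coeff of du: 3*u*v^2 - 12*u*v + 12*u + 4*v^3 - 3*v^2 + 6*v - 7
  coeff of dv: 3*u^2*v + 4*u^2 - 16*u*v^2 + 36*u*v + 6*u + 6*v^3 + 10*v
F^* omega = (3*u*v^2 - 12*u*v + 12*u + 4*v^3 - 3*v^2 + 6*v - 7) du + (3*u^2*v + 4*u^2 - 16*u*v^2 + 36*u*v + 6*u + 6*v^3 + 10*v) dv.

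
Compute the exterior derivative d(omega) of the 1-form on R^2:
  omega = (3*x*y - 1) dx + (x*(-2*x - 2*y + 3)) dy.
d(omega) = (-7*x - 2*y + 3) dx ∧ dy

For a 1-form omega = sum_i f_i dx_i, the exterior derivative is
  d(omega) = sum_{i < j} (∂f_j/∂x_i - ∂f_i/∂x_j) dx_i ∧ dx_j.
  coefficient of dx ∧ dy: ∂f_2/∂x - ∂f_1/∂y = ∂(x*(-2*x - 2*y + 3))/∂x - ∂(3*x*y - 1)/∂y = -7*x - 2*y + 3
Assembling: d(omega) = (-7*x - 2*y + 3) dx ∧ dy.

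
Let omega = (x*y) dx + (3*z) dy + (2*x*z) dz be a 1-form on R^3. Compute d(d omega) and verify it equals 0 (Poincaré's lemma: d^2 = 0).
d(d omega) = 0

Step 1: d omega = sum_{i<j} (∂f_j/∂x_i - ∂f_i/∂x_j) dx_i ∧ dx_j:
  coeff of dx ∧ dy: -x
  coeff of dx ∧ dz: 2*z
  coeff of dy ∧ dz: -3
Step 2: Apply d again to each 2-form coefficient. The only possible 3-form in R^3 is dx ∧ dy ∧ dz, with coefficient
  ∂(coeff of dy∧dz)/∂x - ∂(coeff of dx∧dz)/∂y + ∂(coeff of dx∧dy)/∂z
  = ∂/∂x (-3) - ∂/∂y (2*z) + ∂/∂z (-x).
Each of these terms simplifies to sums of mixed partials that cancel in pairs. The result is 0 (by equality of mixed partials for smooth functions — Schwarz / Clairaut).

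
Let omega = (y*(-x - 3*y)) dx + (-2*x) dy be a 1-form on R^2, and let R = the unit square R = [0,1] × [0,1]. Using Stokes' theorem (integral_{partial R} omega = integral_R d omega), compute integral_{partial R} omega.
integral_(partial R) omega = 3/2

Stokes: integral_partial_R omega = integral_R d omega with d omega = (∂Q/∂x - ∂P/∂y) dx ∧ dy.
  ∂Q/∂x = -2
  ∂P/∂y = -x - 6*y
  integrand = ∂Q/∂x - ∂P/∂y = x + 6*y - 2.
Integrating over R: integral_0^1 integral_0^1 (x + 6*y - 2) dx dy = 3/2.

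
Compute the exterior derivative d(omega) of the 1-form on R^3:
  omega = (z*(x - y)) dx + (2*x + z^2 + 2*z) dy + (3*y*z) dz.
d(omega) = (z + 2) dx ∧ dy + (-x + y) dx ∧ dz + (z - 2) dy ∧ dz

For a 1-form omega = sum_i f_i dx_i, the exterior derivative is
  d(omega) = sum_{i < j} (∂f_j/∂x_i - ∂f_i/∂x_j) dx_i ∧ dx_j.
  coefficient of dx ∧ dy: ∂f_2/∂x - ∂f_1/∂y = ∂(2*x + z^2 + 2*z)/∂x - ∂(z*(x - y))/∂y = z + 2
  coefficient of dx ∧ dz: ∂f_3/∂x - ∂f_1/∂z = ∂(3*y*z)/∂x - ∂(z*(x - y))/∂z = -x + y
  coefficient of dy ∧ dz: ∂f_3/∂y - ∂f_2/∂z = ∂(3*y*z)/∂y - ∂(2*x + z^2 + 2*z)/∂z = z - 2
Assembling: d(omega) = (z + 2) dx ∧ dy + (-x + y) dx ∧ dz + (z - 2) dy ∧ dz.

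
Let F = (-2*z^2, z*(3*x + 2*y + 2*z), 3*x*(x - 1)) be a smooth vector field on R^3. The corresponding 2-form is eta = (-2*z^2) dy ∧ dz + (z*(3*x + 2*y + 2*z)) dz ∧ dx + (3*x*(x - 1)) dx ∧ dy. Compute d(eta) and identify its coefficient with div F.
d(eta) = (2*z) dx ∧ dy ∧ dz; div F = 2*z

For a 2-form in R^3 of the form above, applying d gives a 3-form with coefficient ∂P/∂x + ∂Q/∂y + ∂R/∂z:
  ∂P/∂x = 0
  ∂Q/∂y = 2*z
  ∂R/∂z = 0
Sum = 2*z, which is exactly div F.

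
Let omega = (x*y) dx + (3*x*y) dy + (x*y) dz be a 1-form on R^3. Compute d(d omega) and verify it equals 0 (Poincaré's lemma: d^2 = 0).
d(d omega) = 0

Step 1: d omega = sum_{i<j} (∂f_j/∂x_i - ∂f_i/∂x_j) dx_i ∧ dx_j:
  coeff of dx ∧ dy: -x + 3*y
  coeff of dx ∧ dz: y
  coeff of dy ∧ dz: x
Step 2: Apply d again to each 2-form coefficient. The only possible 3-form in R^3 is dx ∧ dy ∧ dz, with coefficient
  ∂(coeff of dy∧dz)/∂x - ∂(coeff of dx∧dz)/∂y + ∂(coeff of dx∧dy)/∂z
  = ∂/∂x (x) - ∂/∂y (y) + ∂/∂z (-x + 3*y).
Each of these terms simplifies to sums of mixed partials that cancel in pairs. The result is 0 (by equality of mixed partials for smooth functions — Schwarz / Clairaut).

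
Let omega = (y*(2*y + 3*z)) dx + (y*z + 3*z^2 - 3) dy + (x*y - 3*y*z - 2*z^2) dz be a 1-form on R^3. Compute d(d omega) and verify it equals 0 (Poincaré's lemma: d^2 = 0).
d(d omega) = 0

Step 1: d omega = sum_{i<j} (∂f_j/∂x_i - ∂f_i/∂x_j) dx_i ∧ dx_j:
  coeff of dx ∧ dy: -4*y - 3*z
  coeff of dx ∧ dz: -2*y
  coeff of dy ∧ dz: x - y - 9*z
Step 2: Apply d again to each 2-form coefficient. The only possible 3-form in R^3 is dx ∧ dy ∧ dz, with coefficient
  ∂(coeff of dy∧dz)/∂x - ∂(coeff of dx∧dz)/∂y + ∂(coeff of dx∧dy)/∂z
  = ∂/∂x (x - y - 9*z) - ∂/∂y (-2*y) + ∂/∂z (-4*y - 3*z).
Each of these terms simplifies to sums of mixed partials that cancel in pairs. The result is 0 (by equality of mixed partials for smooth functions — Schwarz / Clairaut).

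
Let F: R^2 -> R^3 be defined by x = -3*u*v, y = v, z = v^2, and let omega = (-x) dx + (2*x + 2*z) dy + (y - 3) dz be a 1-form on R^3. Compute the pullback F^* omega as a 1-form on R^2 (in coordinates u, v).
F^* omega = (-9*u*v^2) du + (v*(-9*u^2 - 6*u + 4*v - 6)) dv

Using F^*(f dg) = (f ∘ F) d(g ∘ F), substitute each coordinate x_i by F_i(u, v) in f_i, and replace dx_i by d F_i = (∂F_i/∂u) du + (∂F_i/∂v) dv.
  For the x component: f_1(F) = 3*u*v; d F_1 = (-3*v) du + (-3*u) dv
  For the y component: f_2(F) = 2*v*(-3*u + v); d F_2 = (0) du + (1) dv
  For the z component: f_3(F) = v - 3; d F_3 = (0) du + (2*v) dv
Combining and collecting du, dv coefficients:
  coeff of du: -9*u*v^2
  coeff of dv: v*(-9*u^2 - 6*u + 4*v - 6)
F^* omega = (-9*u*v^2) du + (v*(-9*u^2 - 6*u + 4*v - 6)) dv.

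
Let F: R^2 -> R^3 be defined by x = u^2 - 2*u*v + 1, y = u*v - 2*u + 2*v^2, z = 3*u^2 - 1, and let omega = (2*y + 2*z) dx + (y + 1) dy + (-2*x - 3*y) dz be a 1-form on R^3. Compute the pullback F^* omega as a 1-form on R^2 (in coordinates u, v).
F^* omega = (-2*u^2*v + 28*u^2 - 31*u*v^2 + 4*u*v - 12*u - 6*v^3 - 4*v^2 + 5*v - 2) du + (-12*u^3 - 3*u^2*v + 6*u^2 - 2*u*v^2 - 8*u*v + 5*u + 8*v^3 + 4*v) dv

Using F^*(f dg) = (f ∘ F) d(g ∘ F), substitute each coordinate x_i by F_i(u, v) in f_i, and replace dx_i by d F_i = (∂F_i/∂u) du + (∂F_i/∂v) dv.
  For the x component: f_1(F) = 6*u^2 + 2*u*v - 4*u + 4*v^2 - 2; d F_1 = (2*u - 2*v) du + (-2*u) dv
  For the y component: f_2(F) = u*v - 2*u + 2*v^2 + 1; d F_2 = (v - 2) du + (u + 4*v) dv
  For the z component: f_3(F) = -2*u^2 + u*v + 6*u - 6*v^2 - 2; d F_3 = (6*u) du + (0) dv
Combining and collecting du, dv coefficients:
  coeff of du: -2*u^2*v + 28*u^2 - 31*u*v^2 + 4*u*v - 12*u - 6*v^3 - 4*v^2 + 5*v - 2
  coeff of dv: -12*u^3 - 3*u^2*v + 6*u^2 - 2*u*v^2 - 8*u*v + 5*u + 8*v^3 + 4*v
F^* omega = (-2*u^2*v + 28*u^2 - 31*u*v^2 + 4*u*v - 12*u - 6*v^3 - 4*v^2 + 5*v - 2) du + (-12*u^3 - 3*u^2*v + 6*u^2 - 2*u*v^2 - 8*u*v + 5*u + 8*v^3 + 4*v) dv.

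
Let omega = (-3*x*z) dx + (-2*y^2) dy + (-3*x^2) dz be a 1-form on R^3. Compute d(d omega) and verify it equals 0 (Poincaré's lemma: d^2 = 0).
d(d omega) = 0

Step 1: d omega = sum_{i<j} (∂f_j/∂x_i - ∂f_i/∂x_j) dx_i ∧ dx_j:
  coeff of dx ∧ dy: 0
  coeff of dx ∧ dz: -3*x
  coeff of dy ∧ dz: 0
Step 2: Apply d again to each 2-form coefficient. The only possible 3-form in R^3 is dx ∧ dy ∧ dz, with coefficient
  ∂(coeff of dy∧dz)/∂x - ∂(coeff of dx∧dz)/∂y + ∂(coeff of dx∧dy)/∂z
  = ∂/∂x (0) - ∂/∂y (-3*x) + ∂/∂z (0).
Each of these terms simplifies to sums of mixed partials that cancel in pairs. The result is 0 (by equality of mixed partials for smooth functions — Schwarz / Clairaut).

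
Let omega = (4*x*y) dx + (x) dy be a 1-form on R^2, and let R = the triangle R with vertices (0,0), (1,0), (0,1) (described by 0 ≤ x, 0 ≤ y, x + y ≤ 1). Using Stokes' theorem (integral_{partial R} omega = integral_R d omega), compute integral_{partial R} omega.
integral_(partial R) omega = -1/6

Stokes: integral_partial_R omega = integral_R d omega with d omega = (∂Q/∂x - ∂P/∂y) dx ∧ dy.
  ∂Q/∂x = 1
  ∂P/∂y = 4*x
  integrand = ∂Q/∂x - ∂P/∂y = 1 - 4*x.
Integrating over R: integral_0^1 integral_0^{1-x} (1 - 4*x) dy dx = -1/6.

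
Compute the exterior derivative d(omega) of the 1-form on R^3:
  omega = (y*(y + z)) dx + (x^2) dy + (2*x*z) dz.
d(omega) = (2*x - 2*y - z) dx ∧ dy + (-y + 2*z) dx ∧ dz

For a 1-form omega = sum_i f_i dx_i, the exterior derivative is
  d(omega) = sum_{i < j} (∂f_j/∂x_i - ∂f_i/∂x_j) dx_i ∧ dx_j.
  coefficient of dx ∧ dy: ∂f_2/∂x - ∂f_1/∂y = ∂(x^2)/∂x - ∂(y*(y + z))/∂y = 2*x - 2*y - z
  coefficient of dx ∧ dz: ∂f_3/∂x - ∂f_1/∂z = ∂(2*x*z)/∂x - ∂(y*(y + z))/∂z = -y + 2*z
Assembling: d(omega) = (2*x - 2*y - z) dx ∧ dy + (-y + 2*z) dx ∧ dz.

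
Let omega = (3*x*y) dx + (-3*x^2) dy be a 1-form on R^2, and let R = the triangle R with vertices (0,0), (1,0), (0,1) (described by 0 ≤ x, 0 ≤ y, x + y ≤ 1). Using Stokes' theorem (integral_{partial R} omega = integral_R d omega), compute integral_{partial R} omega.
integral_(partial R) omega = -3/2

Stokes: integral_partial_R omega = integral_R d omega with d omega = (∂Q/∂x - ∂P/∂y) dx ∧ dy.
  ∂Q/∂x = -6*x
  ∂P/∂y = 3*x
  integrand = ∂Q/∂x - ∂P/∂y = -9*x.
Integrating over R: integral_0^1 integral_0^{1-x} (-9*x) dy dx = -3/2.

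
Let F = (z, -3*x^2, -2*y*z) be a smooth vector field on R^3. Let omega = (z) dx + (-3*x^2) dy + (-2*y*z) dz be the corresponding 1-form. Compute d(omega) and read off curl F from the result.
d(omega) = (-2*z) dy ∧ dz + (1) dz ∧ dx + (-6*x) dx ∧ dy; curl F = (-2*z, 1, -6*x)

d omega = sum_{i<j} (∂f_j/∂x_i - ∂f_i/∂x_j) dx_i ∧ dx_j. Under the identification (dy ∧ dz, dz ∧ dx, dx ∧ dy) ↔ (e_x, e_y, e_z), the coefficients are exactly the components of curl F. Compute:
  ∂R/∂y - ∂Q/∂z = (-2*z) - (0) = -2*z
  ∂P/∂z - ∂R/∂x = (1) - (0) = 1
  ∂Q/∂x - ∂P/∂y = (-6*x) - (0) = -6*x.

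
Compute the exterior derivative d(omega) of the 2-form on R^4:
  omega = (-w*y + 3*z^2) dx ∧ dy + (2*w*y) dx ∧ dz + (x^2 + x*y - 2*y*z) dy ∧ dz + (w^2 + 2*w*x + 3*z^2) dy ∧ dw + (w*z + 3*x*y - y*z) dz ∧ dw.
d(omega) = (-2*w + 2*x + y + 6*z) dx ∧ dy ∧ dz + (2*w - y) dx ∧ dy ∧ dw + (5*y) dx ∧ dz ∧ dw + (3*x - 7*z) dy ∧ dz ∧ dw

For a 2-form omega = sum_{i<j} g_{ij} dx_i ∧ dx_j, the exterior derivative is
  d(omega) = sum_{i<j} d(g_{ij}) ∧ dx_i ∧ dx_j = sum_{i<j, k} (∂g_{ij}/∂x_k) dx_k ∧ dx_i ∧ dx_j.
Expand each term, using dx_k ∧ dx_i ∧ dx_j = sgn(permutation) dx_{(a)} ∧ dx_{(b)} ∧ dx_{(c)} with (a < b < c) sorted:
  d(-w*y + 3*z^2) includes (∂/∂z)(-w*y + 3*z^2) dz = (6*z) dz, which multiplied by dx ∧ dy gives (6*z) dx ∧ dy ∧ dz
  d(-w*y + 3*z^2) includes (∂/∂w)(-w*y + 3*z^2) dw = (-y) dw, which multiplied by dx ∧ dy gives (-y) dx ∧ dy ∧ dw
  d(2*w*y) includes (∂/∂y)(2*w*y) dy = (2*w) dy, which multiplied by dx ∧ dz gives (-2*w) dx ∧ dy ∧ dz
  d(2*w*y) includes (∂/∂w)(2*w*y) dw = (2*y) dw, which multiplied by dx ∧ dz gives (2*y) dx ∧ dz ∧ dw
  d(x^2 + x*y - 2*y*z) includes (∂/∂x)(x^2 + x*y - 2*y*z) dx = (2*x + y) dx, which multiplied by dy ∧ dz gives (2*x + y) dx ∧ dy ∧ dz
  d(w^2 + 2*w*x + 3*z^2) includes (∂/∂x)(w^2 + 2*w*x + 3*z^2) dx = (2*w) dx, which multiplied by dy ∧ dw gives (2*w) dx ∧ dy ∧ dw
  d(w^2 + 2*w*x + 3*z^2) includes (∂/∂z)(w^2 + 2*w*x + 3*z^2) dz = (6*z) dz, which multiplied by dy ∧ dw gives (-6*z) dy ∧ dz ∧ dw
  d(w*z + 3*x*y - y*z) includes (∂/∂x)(w*z + 3*x*y - y*z) dx = (3*y) dx, which multiplied by dz ∧ dw gives (3*y) dx ∧ dz ∧ dw
  d(w*z + 3*x*y - y*z) includes (∂/∂y)(w*z + 3*x*y - y*z) dy = (3*x - z) dy, which multiplied by dz ∧ dw gives (3*x - z) dy ∧ dz ∧ dw
Collecting like 3-forms: d(omega) = (-2*w + 2*x + y + 6*z) dx ∧ dy ∧ dz + (2*w - y) dx ∧ dy ∧ dw + (5*y) dx ∧ dz ∧ dw + (3*x - 7*z) dy ∧ dz ∧ dw.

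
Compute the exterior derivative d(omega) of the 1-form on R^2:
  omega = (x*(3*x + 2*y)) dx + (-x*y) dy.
d(omega) = (-2*x - y) dx ∧ dy

For a 1-form omega = sum_i f_i dx_i, the exterior derivative is
  d(omega) = sum_{i < j} (∂f_j/∂x_i - ∂f_i/∂x_j) dx_i ∧ dx_j.
  coefficient of dx ∧ dy: ∂f_2/∂x - ∂f_1/∂y = ∂(-x*y)/∂x - ∂(x*(3*x + 2*y))/∂y = -2*x - y
Assembling: d(omega) = (-2*x - y) dx ∧ dy.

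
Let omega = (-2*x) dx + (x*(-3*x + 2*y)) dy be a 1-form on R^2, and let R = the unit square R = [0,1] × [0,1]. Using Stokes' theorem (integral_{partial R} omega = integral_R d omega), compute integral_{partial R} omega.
integral_(partial R) omega = -2

Stokes: integral_partial_R omega = integral_R d omega with d omega = (∂Q/∂x - ∂P/∂y) dx ∧ dy.
  ∂Q/∂x = -6*x + 2*y
  ∂P/∂y = 0
  integrand = ∂Q/∂x - ∂P/∂y = -6*x + 2*y.
Integrating over R: integral_0^1 integral_0^1 (-6*x + 2*y) dx dy = -2.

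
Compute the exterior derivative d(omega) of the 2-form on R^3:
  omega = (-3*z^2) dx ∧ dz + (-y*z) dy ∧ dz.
d(omega) = 0

For a 2-form omega = sum_{i<j} g_{ij} dx_i ∧ dx_j, the exterior derivative is
  d(omega) = sum_{i<j} d(g_{ij}) ∧ dx_i ∧ dx_j = sum_{i<j, k} (∂g_{ij}/∂x_k) dx_k ∧ dx_i ∧ dx_j.
Expand each term, using dx_k ∧ dx_i ∧ dx_j = sgn(permutation) dx_{(a)} ∧ dx_{(b)} ∧ dx_{(c)} with (a < b < c) sorted:

Collecting like 3-forms: d(omega) = 0.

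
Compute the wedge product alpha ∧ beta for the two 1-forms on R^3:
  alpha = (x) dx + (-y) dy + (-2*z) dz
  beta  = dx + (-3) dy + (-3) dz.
alpha ∧ beta = (-3*x + y) dx ∧ dy + (-3*x + 2*z) dx ∧ dz + (3*y - 6*z) dy ∧ dz

Distribute the wedge, using dx_i ∧ dx_j = -dx_j ∧ dx_i and dx_i ∧ dx_i = 0. For each pair (i, j) with i < j, the coefficient of dx_i ∧ dx_j in alpha ∧ beta is (alpha_i * beta_j - alpha_j * beta_i). Collecting: alpha ∧ beta = (-3*x + y) dx ∧ dy + (-3*x + 2*z) dx ∧ dz + (3*y - 6*z) dy ∧ dz.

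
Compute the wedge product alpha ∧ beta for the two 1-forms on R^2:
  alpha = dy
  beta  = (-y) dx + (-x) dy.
alpha ∧ beta = (y) dx ∧ dy

Distribute the wedge, using dx_i ∧ dx_j = -dx_j ∧ dx_i and dx_i ∧ dx_i = 0. For each pair (i, j) with i < j, the coefficient of dx_i ∧ dx_j in alpha ∧ beta is (alpha_i * beta_j - alpha_j * beta_i). Collecting: alpha ∧ beta = (y) dx ∧ dy.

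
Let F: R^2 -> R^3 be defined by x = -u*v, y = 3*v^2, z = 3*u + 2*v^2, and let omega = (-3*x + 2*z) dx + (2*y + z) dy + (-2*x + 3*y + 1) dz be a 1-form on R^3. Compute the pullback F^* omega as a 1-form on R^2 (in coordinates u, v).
F^* omega = (-3*u*v^2 - 4*v^3 + 27*v^2 + 3) du + (-3*u^2*v - 6*u^2 + 4*u*v^2 + 18*u*v + 84*v^3 + 4*v) dv

Using F^*(f dg) = (f ∘ F) d(g ∘ F), substitute each coordinate x_i by F_i(u, v) in f_i, and replace dx_i by d F_i = (∂F_i/∂u) du + (∂F_i/∂v) dv.
  For the x component: f_1(F) = 3*u*v + 6*u + 4*v^2; d F_1 = (-v) du + (-u) dv
  For the y component: f_2(F) = 3*u + 8*v^2; d F_2 = (0) du + (6*v) dv
  For the z component: f_3(F) = 2*u*v + 9*v^2 + 1; d F_3 = (3) du + (4*v) dv
Combining and collecting du, dv coefficients:
  coeff of du: -3*u*v^2 - 4*v^3 + 27*v^2 + 3
  coeff of dv: -3*u^2*v - 6*u^2 + 4*u*v^2 + 18*u*v + 84*v^3 + 4*v
F^* omega = (-3*u*v^2 - 4*v^3 + 27*v^2 + 3) du + (-3*u^2*v - 6*u^2 + 4*u*v^2 + 18*u*v + 84*v^3 + 4*v) dv.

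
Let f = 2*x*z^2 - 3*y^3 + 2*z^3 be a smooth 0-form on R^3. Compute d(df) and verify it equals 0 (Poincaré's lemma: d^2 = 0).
d(df) = 0

Step 1: df = sum_i (∂f/∂x_i) dx_i = (2*z^2) dx + (-9*y^2) dy + (2*z*(2*x + 3*z)) dz.
Step 2: Apply d again. Using the 1-form formula, the coefficient of dx ∧ dy in d(df) is ∂^2 f/∂x ∂y - ∂^2 f/∂y ∂x = (0) - (0) = 0 (equality of mixed partials for smooth f).
Similarly for dx ∧ dz and dy ∧ dz — all coefficients vanish. So d(df) = 0.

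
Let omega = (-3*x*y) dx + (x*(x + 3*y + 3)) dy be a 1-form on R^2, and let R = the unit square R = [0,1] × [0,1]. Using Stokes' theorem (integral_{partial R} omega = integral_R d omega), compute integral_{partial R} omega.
integral_(partial R) omega = 7

Stokes: integral_partial_R omega = integral_R d omega with d omega = (∂Q/∂x - ∂P/∂y) dx ∧ dy.
  ∂Q/∂x = 2*x + 3*y + 3
  ∂P/∂y = -3*x
  integrand = ∂Q/∂x - ∂P/∂y = 5*x + 3*y + 3.
Integrating over R: integral_0^1 integral_0^1 (5*x + 3*y + 3) dx dy = 7.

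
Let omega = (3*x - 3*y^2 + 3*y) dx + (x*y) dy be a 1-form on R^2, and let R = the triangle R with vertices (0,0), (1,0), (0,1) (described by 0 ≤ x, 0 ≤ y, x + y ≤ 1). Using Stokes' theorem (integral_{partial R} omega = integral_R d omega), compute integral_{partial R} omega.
integral_(partial R) omega = -1/3

Stokes: integral_partial_R omega = integral_R d omega with d omega = (∂Q/∂x - ∂P/∂y) dx ∧ dy.
  ∂Q/∂x = y
  ∂P/∂y = 3 - 6*y
  integrand = ∂Q/∂x - ∂P/∂y = 7*y - 3.
Integrating over R: integral_0^1 integral_0^{1-x} (7*y - 3) dy dx = -1/3.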